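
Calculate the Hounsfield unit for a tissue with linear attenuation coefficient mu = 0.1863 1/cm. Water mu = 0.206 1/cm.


HU = ((mu_tissue - mu_water) / mu_water) * 1000
HU = ((0.1863 - 0.206) / 0.206) * 1000
HU = -95.63


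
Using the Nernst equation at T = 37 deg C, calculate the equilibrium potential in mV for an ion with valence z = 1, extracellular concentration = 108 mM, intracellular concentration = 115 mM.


E = (RT/(zF)) * ln(C_out/C_in)
T = 37 + 273.15 = 310.15 K
E = (8.314 * 310.15 / (1 * 96485)) * ln(108/115)
E = -1.678 mV


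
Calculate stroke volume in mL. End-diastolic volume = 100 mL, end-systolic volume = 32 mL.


SV = EDV - ESV
SV = 100 - 32
SV = 68 mL


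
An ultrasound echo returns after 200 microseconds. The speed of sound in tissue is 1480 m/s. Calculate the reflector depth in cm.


depth = c * t / 2
t = 200 us = 2.0000e-04 s
depth = 1480 * 2.0000e-04 / 2
depth = 0.148 m = 14.8 cm


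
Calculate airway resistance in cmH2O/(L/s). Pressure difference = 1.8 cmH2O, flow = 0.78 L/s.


R = dP / flow
R = 1.8 / 0.78
R = 2.308 cmH2O/(L/s)


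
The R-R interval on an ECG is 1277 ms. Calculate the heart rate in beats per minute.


HR = 60 / RR_interval(s)
RR = 1277 ms = 1.277 s
HR = 60 / 1.277 = 46.99 bpm


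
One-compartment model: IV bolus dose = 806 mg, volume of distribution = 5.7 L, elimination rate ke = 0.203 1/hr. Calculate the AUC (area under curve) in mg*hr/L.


C0 = Dose/Vd = 806/5.7 = 141.404 mg/L
AUC = C0/ke = 141.404/0.203
AUC = 696.6 mg*hr/L


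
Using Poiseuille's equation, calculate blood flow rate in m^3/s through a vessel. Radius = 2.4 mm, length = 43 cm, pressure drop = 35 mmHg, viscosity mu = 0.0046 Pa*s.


Q = pi*r^4*dP / (8*mu*L)
r = 0.0024 m, L = 0.43 m
dP = 35 mmHg = 4666.27 Pa
Q = 3.0736e-05 m^3/s


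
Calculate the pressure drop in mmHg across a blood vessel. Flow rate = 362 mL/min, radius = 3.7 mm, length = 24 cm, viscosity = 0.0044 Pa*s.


dP = 8*mu*L*Q / (pi*r^4)
Q = 362 mL/min = 6.03333e-06 m^3/s
dP = 86.5674 Pa = 86.5674 / 133.322 mmHg = 0.6493 mmHg


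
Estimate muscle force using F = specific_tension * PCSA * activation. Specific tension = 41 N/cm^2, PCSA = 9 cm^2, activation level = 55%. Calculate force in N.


F = sigma * PCSA * activation
F = 41 * 9 * 0.55
F = 203 N


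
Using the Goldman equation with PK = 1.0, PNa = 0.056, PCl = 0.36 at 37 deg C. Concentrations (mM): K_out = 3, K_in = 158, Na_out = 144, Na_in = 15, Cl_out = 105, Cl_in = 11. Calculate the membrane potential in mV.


Vm = (RT/F)*ln((PK*Ko + PNa*Nao + PCl*Cli)/(PK*Ki + PNa*Nai + PCl*Clo))
Numer = 15.024, Denom = 196.64
Vm = -68.73 mV


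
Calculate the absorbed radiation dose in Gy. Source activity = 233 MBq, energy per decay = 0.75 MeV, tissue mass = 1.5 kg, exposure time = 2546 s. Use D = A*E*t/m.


A = 233 MBq = 2.3300e+08 Bq
E = 0.75 MeV = 1.2015e-13 J
D = A*E*t/m = 2.3300e+08*1.2015e-13*2546/1.5
D = 0.04752 Gy


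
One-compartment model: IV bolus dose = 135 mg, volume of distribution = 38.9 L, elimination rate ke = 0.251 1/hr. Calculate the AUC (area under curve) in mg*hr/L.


C0 = Dose/Vd = 135/38.9 = 3.47044 mg/L
AUC = C0/ke = 3.47044/0.251
AUC = 13.83 mg*hr/L


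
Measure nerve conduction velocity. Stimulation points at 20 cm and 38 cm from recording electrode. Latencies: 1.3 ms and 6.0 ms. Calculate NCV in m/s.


Distance = (38 - 20) / 100 = 0.18 m
dt = (6.0 - 1.3) / 1000 = 0.0047 s
NCV = dist / dt = 38.3 m/s


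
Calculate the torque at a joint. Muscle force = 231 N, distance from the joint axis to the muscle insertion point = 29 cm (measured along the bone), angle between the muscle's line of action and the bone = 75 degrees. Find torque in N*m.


Torque = F * d * sin(theta)   (moment arm = d*sin(theta))
d = 29 cm = 0.29 m
Torque = 231 * 0.29 * sin(75)
Torque = 64.71 N*m


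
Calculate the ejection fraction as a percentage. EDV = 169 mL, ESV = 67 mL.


SV = EDV - ESV = 169 - 67 = 102 mL
EF = SV/EDV * 100 = 102/169 * 100
EF = 60.36%


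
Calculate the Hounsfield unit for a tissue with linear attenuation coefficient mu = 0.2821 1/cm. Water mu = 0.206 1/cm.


HU = ((mu_tissue - mu_water) / mu_water) * 1000
HU = ((0.2821 - 0.206) / 0.206) * 1000
HU = 369.4


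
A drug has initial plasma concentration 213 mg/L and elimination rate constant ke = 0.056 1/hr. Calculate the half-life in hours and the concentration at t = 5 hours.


t_half = ln(2) / ke = 0.693147 / 0.056 = 12.38 hr
C(t) = C0 * exp(-ke*t) = 213 * exp(-0.056*5)
C(5) = 161 mg/L


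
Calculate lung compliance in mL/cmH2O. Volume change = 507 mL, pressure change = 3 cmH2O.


C = dV / dP
C = 507 / 3
C = 169 mL/cmH2O


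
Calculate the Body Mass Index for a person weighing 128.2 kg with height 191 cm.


BMI = weight / height^2
height = 191 cm = 1.91 m
BMI = 128.2 / 1.91^2
BMI = 35.14 kg/m^2


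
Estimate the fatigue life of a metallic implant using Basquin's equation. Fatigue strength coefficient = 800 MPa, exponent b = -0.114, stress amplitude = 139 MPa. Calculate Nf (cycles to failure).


sigma_a = sigma_f' * (2Nf)^b
2Nf = (sigma_a/sigma_f')^(1/b)
2Nf = (139/800)^(1/-0.114)
2Nf = 4648643
Nf = 2.3243e+06


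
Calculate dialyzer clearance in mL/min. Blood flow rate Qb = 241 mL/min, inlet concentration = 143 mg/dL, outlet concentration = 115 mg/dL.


K = Qb * (Cb_in - Cb_out) / Cb_in
K = 241 * (143 - 115) / 143
K = 47.19 mL/min


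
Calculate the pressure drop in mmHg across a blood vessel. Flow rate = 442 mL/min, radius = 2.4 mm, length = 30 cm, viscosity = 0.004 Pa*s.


dP = 8*mu*L*Q / (pi*r^4)
Q = 442 mL/min = 7.36667e-06 m^3/s
dP = 678.496 Pa = 678.496 / 133.322 mmHg = 5.089 mmHg


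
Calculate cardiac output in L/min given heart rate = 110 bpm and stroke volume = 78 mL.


CO = HR * SV
CO = 110 * 78 / 1000
CO = 8.58 L/min


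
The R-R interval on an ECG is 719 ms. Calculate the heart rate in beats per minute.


HR = 60 / RR_interval(s)
RR = 719 ms = 0.719 s
HR = 60 / 0.719 = 83.45 bpm


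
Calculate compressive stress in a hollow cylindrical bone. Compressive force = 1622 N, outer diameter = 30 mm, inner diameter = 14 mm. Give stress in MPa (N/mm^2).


A = pi*(r_o^2 - r_i^2)
r_o = 15 mm, r_i = 7 mm
A = 552.92 mm^2
sigma = F/A = 1622 / 552.92
sigma = 2.934 MPa


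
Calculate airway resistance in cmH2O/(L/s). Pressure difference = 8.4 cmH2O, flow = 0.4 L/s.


R = dP / flow
R = 8.4 / 0.4
R = 21 cmH2O/(L/s)


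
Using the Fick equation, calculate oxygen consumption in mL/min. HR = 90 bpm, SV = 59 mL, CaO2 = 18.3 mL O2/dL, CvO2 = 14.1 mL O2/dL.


CO = HR*SV = 90*59/1000 = 5.31 L/min
a-v O2 diff = 18.3 - 14.1 = 4.2 mL/dL
VO2 = CO * (CaO2-CvO2) * 10 dL/L
VO2 = 5.31 * 4.2 * 10
VO2 = 223 mL/min


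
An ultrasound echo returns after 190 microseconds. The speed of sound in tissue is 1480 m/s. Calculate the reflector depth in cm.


depth = c * t / 2
t = 190 us = 1.9000e-04 s
depth = 1480 * 1.9000e-04 / 2
depth = 0.1406 m = 14.06 cm


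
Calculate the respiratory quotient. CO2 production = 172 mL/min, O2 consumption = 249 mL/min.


RQ = VCO2 / VO2
RQ = 172 / 249
RQ = 0.6908


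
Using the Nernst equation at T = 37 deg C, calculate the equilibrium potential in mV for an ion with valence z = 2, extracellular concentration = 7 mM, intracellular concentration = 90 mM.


E = (RT/(zF)) * ln(C_out/C_in)
T = 37 + 273.15 = 310.15 K
E = (8.314 * 310.15 / (2 * 96485)) * ln(7/90)
E = -34.13 mV


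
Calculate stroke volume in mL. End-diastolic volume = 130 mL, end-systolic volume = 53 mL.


SV = EDV - ESV
SV = 130 - 53
SV = 77 mL


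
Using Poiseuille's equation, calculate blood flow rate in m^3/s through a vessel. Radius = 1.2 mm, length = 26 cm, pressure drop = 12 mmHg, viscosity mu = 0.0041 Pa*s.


Q = pi*r^4*dP / (8*mu*L)
r = 0.0012 m, L = 0.26 m
dP = 12 mmHg = 1599.864 Pa
Q = 1.2221e-06 m^3/s


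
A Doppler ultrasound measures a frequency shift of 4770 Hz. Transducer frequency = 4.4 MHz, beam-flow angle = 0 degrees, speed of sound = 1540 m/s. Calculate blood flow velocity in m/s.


v = fd * c / (2 * f0 * cos(theta))
v = 4770 * 1540 / (2 * 4.4000e+06 * cos(0))
v = 0.8347 m/s


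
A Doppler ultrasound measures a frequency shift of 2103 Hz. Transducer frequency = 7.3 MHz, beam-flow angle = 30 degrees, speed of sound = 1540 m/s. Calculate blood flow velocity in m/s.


v = fd * c / (2 * f0 * cos(theta))
v = 2103 * 1540 / (2 * 7.3000e+06 * cos(30))
v = 0.2561 m/s


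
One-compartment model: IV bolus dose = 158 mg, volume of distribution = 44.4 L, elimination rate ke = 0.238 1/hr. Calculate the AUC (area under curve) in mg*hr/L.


C0 = Dose/Vd = 158/44.4 = 3.55856 mg/L
AUC = C0/ke = 3.55856/0.238
AUC = 14.95 mg*hr/L


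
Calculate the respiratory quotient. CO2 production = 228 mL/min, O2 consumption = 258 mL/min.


RQ = VCO2 / VO2
RQ = 228 / 258
RQ = 0.8837


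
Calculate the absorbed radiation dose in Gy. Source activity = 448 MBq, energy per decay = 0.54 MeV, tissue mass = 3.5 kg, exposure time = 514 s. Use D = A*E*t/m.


A = 448 MBq = 4.4800e+08 Bq
E = 0.54 MeV = 8.6508e-14 J
D = A*E*t/m = 4.4800e+08*8.6508e-14*514/3.5
D = 0.005692 Gy


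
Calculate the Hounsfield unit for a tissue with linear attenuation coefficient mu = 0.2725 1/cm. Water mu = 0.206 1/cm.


HU = ((mu_tissue - mu_water) / mu_water) * 1000
HU = ((0.2725 - 0.206) / 0.206) * 1000
HU = 322.8


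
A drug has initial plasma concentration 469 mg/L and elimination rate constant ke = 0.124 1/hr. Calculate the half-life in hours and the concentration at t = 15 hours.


t_half = ln(2) / ke = 0.693147 / 0.124 = 5.59 hr
C(t) = C0 * exp(-ke*t) = 469 * exp(-0.124*15)
C(15) = 73.01 mg/L


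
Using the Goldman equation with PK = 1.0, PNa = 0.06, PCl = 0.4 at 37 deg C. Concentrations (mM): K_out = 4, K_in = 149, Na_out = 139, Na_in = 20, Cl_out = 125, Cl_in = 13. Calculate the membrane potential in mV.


Vm = (RT/F)*ln((PK*Ko + PNa*Nao + PCl*Cli)/(PK*Ki + PNa*Nai + PCl*Clo))
Numer = 17.54, Denom = 200.2
Vm = -65.07 mV


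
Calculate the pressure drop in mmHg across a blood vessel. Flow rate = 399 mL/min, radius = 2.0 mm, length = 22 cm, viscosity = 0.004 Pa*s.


dP = 8*mu*L*Q / (pi*r^4)
Q = 399 mL/min = 6.65e-06 m^3/s
dP = 931.375 Pa = 931.375 / 133.322 mmHg = 6.986 mmHg


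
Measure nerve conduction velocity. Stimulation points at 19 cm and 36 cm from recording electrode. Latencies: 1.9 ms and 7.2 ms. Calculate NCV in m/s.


Distance = (36 - 19) / 100 = 0.17 m
dt = (7.2 - 1.9) / 1000 = 0.0053 s
NCV = dist / dt = 32.08 m/s


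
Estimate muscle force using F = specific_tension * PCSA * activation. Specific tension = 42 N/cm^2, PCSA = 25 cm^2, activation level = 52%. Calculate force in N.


F = sigma * PCSA * activation
F = 42 * 25 * 0.52
F = 546 N


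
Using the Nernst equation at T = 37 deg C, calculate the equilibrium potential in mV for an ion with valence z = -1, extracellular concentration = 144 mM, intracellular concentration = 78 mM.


E = (RT/(zF)) * ln(C_out/C_in)
T = 37 + 273.15 = 310.15 K
E = (8.314 * 310.15 / (-1 * 96485)) * ln(144/78)
E = -16.39 mV


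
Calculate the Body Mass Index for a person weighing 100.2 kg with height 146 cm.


BMI = weight / height^2
height = 146 cm = 1.46 m
BMI = 100.2 / 1.46^2
BMI = 47.01 kg/m^2


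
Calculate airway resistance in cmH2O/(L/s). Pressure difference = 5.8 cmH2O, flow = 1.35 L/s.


R = dP / flow
R = 5.8 / 1.35
R = 4.296 cmH2O/(L/s)


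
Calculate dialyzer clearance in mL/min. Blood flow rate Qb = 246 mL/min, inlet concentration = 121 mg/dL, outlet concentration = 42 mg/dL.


K = Qb * (Cb_in - Cb_out) / Cb_in
K = 246 * (121 - 42) / 121
K = 160.6 mL/min


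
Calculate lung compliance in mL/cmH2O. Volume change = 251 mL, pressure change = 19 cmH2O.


C = dV / dP
C = 251 / 19
C = 13.21 mL/cmH2O


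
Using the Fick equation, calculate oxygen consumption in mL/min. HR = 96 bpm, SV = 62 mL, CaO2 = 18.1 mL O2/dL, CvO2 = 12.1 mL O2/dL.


CO = HR*SV = 96*62/1000 = 5.952 L/min
a-v O2 diff = 18.1 - 12.1 = 6 mL/dL
VO2 = CO * (CaO2-CvO2) * 10 dL/L
VO2 = 5.952 * 6 * 10
VO2 = 357.1 mL/min


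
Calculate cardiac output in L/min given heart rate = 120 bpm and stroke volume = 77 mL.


CO = HR * SV
CO = 120 * 77 / 1000
CO = 9.24 L/min


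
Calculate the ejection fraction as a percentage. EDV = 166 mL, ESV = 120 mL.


SV = EDV - ESV = 166 - 120 = 46 mL
EF = SV/EDV * 100 = 46/166 * 100
EF = 27.71%


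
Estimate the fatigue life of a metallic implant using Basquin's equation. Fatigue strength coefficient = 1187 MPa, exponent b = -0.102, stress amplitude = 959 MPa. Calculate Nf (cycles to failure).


sigma_a = sigma_f' * (2Nf)^b
2Nf = (sigma_a/sigma_f')^(1/b)
2Nf = (959/1187)^(1/-0.102)
2Nf = 8.0939023
Nf = 4.047


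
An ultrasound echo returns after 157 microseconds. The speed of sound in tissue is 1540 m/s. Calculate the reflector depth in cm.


depth = c * t / 2
t = 157 us = 1.5700e-04 s
depth = 1540 * 1.5700e-04 / 2
depth = 0.12089 m = 12.089 cm


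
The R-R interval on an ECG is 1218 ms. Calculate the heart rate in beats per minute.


HR = 60 / RR_interval(s)
RR = 1218 ms = 1.218 s
HR = 60 / 1.218 = 49.26 bpm


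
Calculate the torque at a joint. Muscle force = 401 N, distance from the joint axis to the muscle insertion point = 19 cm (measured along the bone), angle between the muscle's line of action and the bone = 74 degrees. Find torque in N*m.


Torque = F * d * sin(theta)   (moment arm = d*sin(theta))
d = 19 cm = 0.19 m
Torque = 401 * 0.19 * sin(74)
Torque = 73.24 N*m


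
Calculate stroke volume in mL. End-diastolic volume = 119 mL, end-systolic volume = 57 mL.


SV = EDV - ESV
SV = 119 - 57
SV = 62 mL


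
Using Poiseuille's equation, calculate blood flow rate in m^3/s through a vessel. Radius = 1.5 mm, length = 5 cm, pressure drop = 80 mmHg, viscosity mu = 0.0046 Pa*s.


Q = pi*r^4*dP / (8*mu*L)
r = 0.0015 m, L = 0.05 m
dP = 80 mmHg = 10665.76 Pa
Q = 9.2191e-05 m^3/s


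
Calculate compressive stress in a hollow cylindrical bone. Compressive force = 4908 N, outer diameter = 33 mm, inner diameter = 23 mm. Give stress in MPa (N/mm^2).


A = pi*(r_o^2 - r_i^2)
r_o = 16.5 mm, r_i = 11.5 mm
A = 439.823 mm^2
sigma = F/A = 4908 / 439.823
sigma = 11.16 MPa


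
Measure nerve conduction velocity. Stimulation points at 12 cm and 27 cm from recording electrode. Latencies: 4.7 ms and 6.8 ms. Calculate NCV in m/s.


Distance = (27 - 12) / 100 = 0.15 m
dt = (6.8 - 4.7) / 1000 = 0.0021 s
NCV = dist / dt = 71.43 m/s


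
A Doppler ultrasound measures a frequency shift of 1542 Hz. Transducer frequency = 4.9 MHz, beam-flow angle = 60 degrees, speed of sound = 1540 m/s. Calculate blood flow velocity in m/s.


v = fd * c / (2 * f0 * cos(theta))
v = 1542 * 1540 / (2 * 4.9000e+06 * cos(60))
v = 0.4846 m/s


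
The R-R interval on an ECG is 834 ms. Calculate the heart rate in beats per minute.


HR = 60 / RR_interval(s)
RR = 834 ms = 0.834 s
HR = 60 / 0.834 = 71.94 bpm


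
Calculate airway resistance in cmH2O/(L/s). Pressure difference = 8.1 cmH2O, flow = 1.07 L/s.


R = dP / flow
R = 8.1 / 1.07
R = 7.57 cmH2O/(L/s)


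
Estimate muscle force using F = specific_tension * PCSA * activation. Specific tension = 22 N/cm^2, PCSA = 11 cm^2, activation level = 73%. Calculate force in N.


F = sigma * PCSA * activation
F = 22 * 11 * 0.73
F = 176.7 N


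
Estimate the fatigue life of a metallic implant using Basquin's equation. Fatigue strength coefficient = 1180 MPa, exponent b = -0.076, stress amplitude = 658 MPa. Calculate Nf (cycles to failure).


sigma_a = sigma_f' * (2Nf)^b
2Nf = (sigma_a/sigma_f')^(1/b)
2Nf = (658/1180)^(1/-0.076)
2Nf = 2175.607
Nf = 1088


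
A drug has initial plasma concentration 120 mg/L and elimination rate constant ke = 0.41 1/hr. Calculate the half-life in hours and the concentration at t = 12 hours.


t_half = ln(2) / ke = 0.693147 / 0.41 = 1.691 hr
C(t) = C0 * exp(-ke*t) = 120 * exp(-0.41*12)
C(12) = 0.8759 mg/L


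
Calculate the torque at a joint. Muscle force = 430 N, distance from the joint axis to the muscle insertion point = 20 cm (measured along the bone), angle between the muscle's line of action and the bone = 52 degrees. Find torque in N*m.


Torque = F * d * sin(theta)   (moment arm = d*sin(theta))
d = 20 cm = 0.2 m
Torque = 430 * 0.2 * sin(52)
Torque = 67.77 N*m


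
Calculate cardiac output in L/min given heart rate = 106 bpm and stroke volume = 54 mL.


CO = HR * SV
CO = 106 * 54 / 1000
CO = 5.724 L/min


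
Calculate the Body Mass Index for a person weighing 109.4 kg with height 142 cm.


BMI = weight / height^2
height = 142 cm = 1.42 m
BMI = 109.4 / 1.42^2
BMI = 54.26 kg/m^2


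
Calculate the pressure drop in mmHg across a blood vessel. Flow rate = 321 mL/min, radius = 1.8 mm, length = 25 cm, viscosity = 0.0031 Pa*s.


dP = 8*mu*L*Q / (pi*r^4)
Q = 321 mL/min = 5.35e-06 m^3/s
dP = 1005.79 Pa = 1005.79 / 133.322 mmHg = 7.544 mmHg


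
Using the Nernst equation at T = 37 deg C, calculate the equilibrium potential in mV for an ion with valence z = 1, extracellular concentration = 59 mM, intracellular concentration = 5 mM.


E = (RT/(zF)) * ln(C_out/C_in)
T = 37 + 273.15 = 310.15 K
E = (8.314 * 310.15 / (1 * 96485)) * ln(59/5)
E = 65.96 mV


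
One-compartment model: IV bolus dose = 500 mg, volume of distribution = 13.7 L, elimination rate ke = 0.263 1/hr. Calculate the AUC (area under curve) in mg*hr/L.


C0 = Dose/Vd = 500/13.7 = 36.4964 mg/L
AUC = C0/ke = 36.4964/0.263
AUC = 138.8 mg*hr/L


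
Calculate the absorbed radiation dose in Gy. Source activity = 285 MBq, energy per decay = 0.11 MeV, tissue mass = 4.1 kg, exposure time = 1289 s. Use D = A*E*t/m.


A = 285 MBq = 2.8500e+08 Bq
E = 0.11 MeV = 1.7622e-14 J
D = A*E*t/m = 2.8500e+08*1.7622e-14*1289/4.1
D = 0.001579 Gy


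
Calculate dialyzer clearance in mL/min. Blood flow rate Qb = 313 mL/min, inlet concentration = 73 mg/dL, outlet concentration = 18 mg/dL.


K = Qb * (Cb_in - Cb_out) / Cb_in
K = 313 * (73 - 18) / 73
K = 235.8 mL/min


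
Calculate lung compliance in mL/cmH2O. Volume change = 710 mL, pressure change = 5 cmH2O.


C = dV / dP
C = 710 / 5
C = 142 mL/cmH2O


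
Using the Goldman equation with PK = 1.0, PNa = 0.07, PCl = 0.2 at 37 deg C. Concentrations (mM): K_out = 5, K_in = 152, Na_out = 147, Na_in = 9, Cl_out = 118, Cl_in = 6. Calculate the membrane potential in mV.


Vm = (RT/F)*ln((PK*Ko + PNa*Nao + PCl*Cli)/(PK*Ki + PNa*Nai + PCl*Clo))
Numer = 16.49, Denom = 176.23
Vm = -63.31 mV


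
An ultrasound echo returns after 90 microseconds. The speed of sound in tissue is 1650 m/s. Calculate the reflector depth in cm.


depth = c * t / 2
t = 90 us = 9.0000e-05 s
depth = 1650 * 9.0000e-05 / 2
depth = 0.07425 m = 7.425 cm


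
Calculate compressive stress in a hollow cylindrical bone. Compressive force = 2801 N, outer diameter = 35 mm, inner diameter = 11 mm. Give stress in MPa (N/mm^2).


A = pi*(r_o^2 - r_i^2)
r_o = 17.5 mm, r_i = 5.5 mm
A = 867.08 mm^2
sigma = F/A = 2801 / 867.08
sigma = 3.23 MPa


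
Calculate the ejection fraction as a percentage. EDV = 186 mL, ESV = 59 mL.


SV = EDV - ESV = 186 - 59 = 127 mL
EF = SV/EDV * 100 = 127/186 * 100
EF = 68.28%


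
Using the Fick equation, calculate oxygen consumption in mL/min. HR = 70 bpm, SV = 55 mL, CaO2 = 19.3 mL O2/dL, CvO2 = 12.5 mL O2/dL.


CO = HR*SV = 70*55/1000 = 3.85 L/min
a-v O2 diff = 19.3 - 12.5 = 6.8 mL/dL
VO2 = CO * (CaO2-CvO2) * 10 dL/L
VO2 = 3.85 * 6.8 * 10
VO2 = 261.8 mL/min


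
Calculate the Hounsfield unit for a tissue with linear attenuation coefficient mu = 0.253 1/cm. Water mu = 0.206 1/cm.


HU = ((mu_tissue - mu_water) / mu_water) * 1000
HU = ((0.253 - 0.206) / 0.206) * 1000
HU = 228.2


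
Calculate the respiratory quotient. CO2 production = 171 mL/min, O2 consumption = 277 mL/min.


RQ = VCO2 / VO2
RQ = 171 / 277
RQ = 0.6173


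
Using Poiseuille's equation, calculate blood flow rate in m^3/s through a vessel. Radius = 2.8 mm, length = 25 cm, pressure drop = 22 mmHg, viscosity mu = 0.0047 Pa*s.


Q = pi*r^4*dP / (8*mu*L)
r = 0.0028 m, L = 0.25 m
dP = 22 mmHg = 2933.084 Pa
Q = 6.0253e-05 m^3/s


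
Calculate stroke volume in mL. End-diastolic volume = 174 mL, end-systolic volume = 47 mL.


SV = EDV - ESV
SV = 174 - 47
SV = 127 mL


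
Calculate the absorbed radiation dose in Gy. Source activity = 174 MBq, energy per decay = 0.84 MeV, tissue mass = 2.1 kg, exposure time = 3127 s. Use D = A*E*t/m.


A = 174 MBq = 1.7400e+08 Bq
E = 0.84 MeV = 1.34568e-13 J
D = A*E*t/m = 1.7400e+08*1.34568e-13*3127/2.1
D = 0.03487 Gy


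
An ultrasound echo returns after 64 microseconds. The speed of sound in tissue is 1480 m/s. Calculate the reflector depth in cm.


depth = c * t / 2
t = 64 us = 6.4000e-05 s
depth = 1480 * 6.4000e-05 / 2
depth = 0.04736 m = 4.736 cm


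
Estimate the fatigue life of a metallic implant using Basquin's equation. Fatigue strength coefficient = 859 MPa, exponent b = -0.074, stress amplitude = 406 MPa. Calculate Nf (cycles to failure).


sigma_a = sigma_f' * (2Nf)^b
2Nf = (sigma_a/sigma_f')^(1/b)
2Nf = (406/859)^(1/-0.074)
2Nf = 25015.228
Nf = 1.251e+04


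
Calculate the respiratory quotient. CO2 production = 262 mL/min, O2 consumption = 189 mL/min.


RQ = VCO2 / VO2
RQ = 262 / 189
RQ = 1.386


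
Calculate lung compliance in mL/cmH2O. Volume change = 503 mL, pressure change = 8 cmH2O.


C = dV / dP
C = 503 / 8
C = 62.88 mL/cmH2O


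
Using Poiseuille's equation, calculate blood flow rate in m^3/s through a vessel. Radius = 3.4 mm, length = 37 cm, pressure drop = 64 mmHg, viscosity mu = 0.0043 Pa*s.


Q = pi*r^4*dP / (8*mu*L)
r = 0.0034 m, L = 0.37 m
dP = 64 mmHg = 8532.608 Pa
Q = 2.8144e-04 m^3/s


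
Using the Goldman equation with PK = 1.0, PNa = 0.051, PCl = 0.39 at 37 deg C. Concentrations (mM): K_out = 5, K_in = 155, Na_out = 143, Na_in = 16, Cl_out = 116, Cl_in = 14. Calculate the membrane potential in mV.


Vm = (RT/F)*ln((PK*Ko + PNa*Nao + PCl*Cli)/(PK*Ki + PNa*Nai + PCl*Clo))
Numer = 17.753, Denom = 201.056
Vm = -64.86 mV


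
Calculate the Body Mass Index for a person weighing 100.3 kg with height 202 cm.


BMI = weight / height^2
height = 202 cm = 2.02 m
BMI = 100.3 / 2.02^2
BMI = 24.58 kg/m^2


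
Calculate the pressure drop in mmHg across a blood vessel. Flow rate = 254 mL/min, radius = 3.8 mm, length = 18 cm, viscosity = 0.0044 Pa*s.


dP = 8*mu*L*Q / (pi*r^4)
Q = 254 mL/min = 4.23333e-06 m^3/s
dP = 40.9461 Pa = 40.9461 / 133.322 mmHg = 0.3071 mmHg


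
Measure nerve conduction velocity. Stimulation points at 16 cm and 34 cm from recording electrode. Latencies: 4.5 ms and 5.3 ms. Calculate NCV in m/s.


Distance = (34 - 16) / 100 = 0.18 m
dt = (5.3 - 4.5) / 1000 = 8.0000e-04 s
NCV = dist / dt = 225 m/s


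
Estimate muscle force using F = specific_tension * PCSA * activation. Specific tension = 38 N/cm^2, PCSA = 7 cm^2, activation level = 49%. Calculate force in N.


F = sigma * PCSA * activation
F = 38 * 7 * 0.49
F = 130.3 N


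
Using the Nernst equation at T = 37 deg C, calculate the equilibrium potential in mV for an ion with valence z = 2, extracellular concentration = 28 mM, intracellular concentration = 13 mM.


E = (RT/(zF)) * ln(C_out/C_in)
T = 37 + 273.15 = 310.15 K
E = (8.314 * 310.15 / (2 * 96485)) * ln(28/13)
E = 10.25 mV


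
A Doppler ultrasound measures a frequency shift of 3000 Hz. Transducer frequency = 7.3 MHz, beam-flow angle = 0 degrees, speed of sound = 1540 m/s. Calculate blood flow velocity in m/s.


v = fd * c / (2 * f0 * cos(theta))
v = 3000 * 1540 / (2 * 7.3000e+06 * cos(0))
v = 0.3164 m/s


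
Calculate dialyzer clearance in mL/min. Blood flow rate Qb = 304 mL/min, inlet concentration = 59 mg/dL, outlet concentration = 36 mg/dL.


K = Qb * (Cb_in - Cb_out) / Cb_in
K = 304 * (59 - 36) / 59
K = 118.5 mL/min


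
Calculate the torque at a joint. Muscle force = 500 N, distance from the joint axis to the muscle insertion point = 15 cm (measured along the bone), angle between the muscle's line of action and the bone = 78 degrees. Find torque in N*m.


Torque = F * d * sin(theta)   (moment arm = d*sin(theta))
d = 15 cm = 0.15 m
Torque = 500 * 0.15 * sin(78)
Torque = 73.36 N*m


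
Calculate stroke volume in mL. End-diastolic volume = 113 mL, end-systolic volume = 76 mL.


SV = EDV - ESV
SV = 113 - 76
SV = 37 mL


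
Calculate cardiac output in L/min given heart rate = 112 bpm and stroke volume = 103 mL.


CO = HR * SV
CO = 112 * 103 / 1000
CO = 11.54 L/min


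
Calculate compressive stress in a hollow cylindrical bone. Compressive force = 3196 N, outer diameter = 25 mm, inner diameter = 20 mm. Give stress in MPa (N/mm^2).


A = pi*(r_o^2 - r_i^2)
r_o = 12.5 mm, r_i = 10 mm
A = 176.715 mm^2
sigma = F/A = 3196 / 176.715
sigma = 18.09 MPa


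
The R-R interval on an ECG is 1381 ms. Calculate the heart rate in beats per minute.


HR = 60 / RR_interval(s)
RR = 1381 ms = 1.381 s
HR = 60 / 1.381 = 43.45 bpm


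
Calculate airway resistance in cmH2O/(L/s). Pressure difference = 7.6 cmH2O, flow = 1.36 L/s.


R = dP / flow
R = 7.6 / 1.36
R = 5.588 cmH2O/(L/s)


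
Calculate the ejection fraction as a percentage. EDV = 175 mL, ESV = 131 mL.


SV = EDV - ESV = 175 - 131 = 44 mL
EF = SV/EDV * 100 = 44/175 * 100
EF = 25.14%


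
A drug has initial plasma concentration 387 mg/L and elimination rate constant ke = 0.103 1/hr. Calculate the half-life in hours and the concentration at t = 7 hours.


t_half = ln(2) / ke = 0.693147 / 0.103 = 6.73 hr
C(t) = C0 * exp(-ke*t) = 387 * exp(-0.103*7)
C(7) = 188.2 mg/L


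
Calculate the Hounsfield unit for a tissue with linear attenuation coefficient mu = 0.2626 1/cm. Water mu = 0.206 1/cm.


HU = ((mu_tissue - mu_water) / mu_water) * 1000
HU = ((0.2626 - 0.206) / 0.206) * 1000
HU = 274.8


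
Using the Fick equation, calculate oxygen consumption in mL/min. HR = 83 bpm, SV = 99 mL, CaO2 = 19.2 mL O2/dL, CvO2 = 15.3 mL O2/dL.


CO = HR*SV = 83*99/1000 = 8.217 L/min
a-v O2 diff = 19.2 - 15.3 = 3.9 mL/dL
VO2 = CO * (CaO2-CvO2) * 10 dL/L
VO2 = 8.217 * 3.9 * 10
VO2 = 320.5 mL/min


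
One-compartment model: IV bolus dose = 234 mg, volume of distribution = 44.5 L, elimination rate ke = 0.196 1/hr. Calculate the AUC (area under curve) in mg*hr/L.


C0 = Dose/Vd = 234/44.5 = 5.25843 mg/L
AUC = C0/ke = 5.25843/0.196
AUC = 26.83 mg*hr/L


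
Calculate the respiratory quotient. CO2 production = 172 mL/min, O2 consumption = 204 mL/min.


RQ = VCO2 / VO2
RQ = 172 / 204
RQ = 0.8431


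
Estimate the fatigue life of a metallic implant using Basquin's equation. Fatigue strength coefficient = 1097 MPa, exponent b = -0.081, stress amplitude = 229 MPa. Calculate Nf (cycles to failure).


sigma_a = sigma_f' * (2Nf)^b
2Nf = (sigma_a/sigma_f')^(1/b)
2Nf = (229/1097)^(1/-0.081)
2Nf = 2.5098269e+08
Nf = 1.2549e+08


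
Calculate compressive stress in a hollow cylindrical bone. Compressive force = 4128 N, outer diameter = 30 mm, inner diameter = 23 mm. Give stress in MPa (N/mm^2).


A = pi*(r_o^2 - r_i^2)
r_o = 15 mm, r_i = 11.5 mm
A = 291.383 mm^2
sigma = F/A = 4128 / 291.383
sigma = 14.17 MPa


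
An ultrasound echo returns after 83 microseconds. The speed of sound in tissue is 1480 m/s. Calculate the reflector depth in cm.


depth = c * t / 2
t = 83 us = 8.3000e-05 s
depth = 1480 * 8.3000e-05 / 2
depth = 0.06142 m = 6.142 cm


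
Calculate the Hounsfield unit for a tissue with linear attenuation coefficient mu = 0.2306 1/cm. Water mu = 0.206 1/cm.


HU = ((mu_tissue - mu_water) / mu_water) * 1000
HU = ((0.2306 - 0.206) / 0.206) * 1000
HU = 119.4


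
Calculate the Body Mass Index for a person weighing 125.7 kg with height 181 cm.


BMI = weight / height^2
height = 181 cm = 1.81 m
BMI = 125.7 / 1.81^2
BMI = 38.37 kg/m^2


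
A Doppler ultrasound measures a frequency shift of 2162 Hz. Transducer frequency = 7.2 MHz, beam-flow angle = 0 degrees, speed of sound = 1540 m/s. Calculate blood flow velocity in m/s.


v = fd * c / (2 * f0 * cos(theta))
v = 2162 * 1540 / (2 * 7.2000e+06 * cos(0))
v = 0.2312 m/s


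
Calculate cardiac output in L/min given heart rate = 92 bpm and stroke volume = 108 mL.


CO = HR * SV
CO = 92 * 108 / 1000
CO = 9.936 L/min


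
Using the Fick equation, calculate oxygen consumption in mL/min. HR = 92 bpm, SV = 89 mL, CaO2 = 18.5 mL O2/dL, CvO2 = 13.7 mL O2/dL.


CO = HR*SV = 92*89/1000 = 8.188 L/min
a-v O2 diff = 18.5 - 13.7 = 4.8 mL/dL
VO2 = CO * (CaO2-CvO2) * 10 dL/L
VO2 = 8.188 * 4.8 * 10
VO2 = 393 mL/min


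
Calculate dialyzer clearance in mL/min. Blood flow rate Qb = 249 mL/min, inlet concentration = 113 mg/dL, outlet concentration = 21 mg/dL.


K = Qb * (Cb_in - Cb_out) / Cb_in
K = 249 * (113 - 21) / 113
K = 202.7 mL/min


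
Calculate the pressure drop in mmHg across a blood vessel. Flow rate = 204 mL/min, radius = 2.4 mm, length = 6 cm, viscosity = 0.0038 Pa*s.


dP = 8*mu*L*Q / (pi*r^4)
Q = 204 mL/min = 3.4e-06 m^3/s
dP = 59.4989 Pa = 59.4989 / 133.322 mmHg = 0.4463 mmHg


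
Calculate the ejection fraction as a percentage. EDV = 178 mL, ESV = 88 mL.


SV = EDV - ESV = 178 - 88 = 90 mL
EF = SV/EDV * 100 = 90/178 * 100
EF = 50.56%


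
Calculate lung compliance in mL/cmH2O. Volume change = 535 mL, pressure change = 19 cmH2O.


C = dV / dP
C = 535 / 19
C = 28.16 mL/cmH2O


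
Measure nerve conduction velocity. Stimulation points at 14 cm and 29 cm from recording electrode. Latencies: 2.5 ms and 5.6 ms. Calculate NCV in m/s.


Distance = (29 - 14) / 100 = 0.15 m
dt = (5.6 - 2.5) / 1000 = 0.0031 s
NCV = dist / dt = 48.39 m/s


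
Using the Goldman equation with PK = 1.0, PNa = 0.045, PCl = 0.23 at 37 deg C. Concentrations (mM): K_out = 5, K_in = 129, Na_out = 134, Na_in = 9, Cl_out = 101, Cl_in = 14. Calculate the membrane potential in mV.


Vm = (RT/F)*ln((PK*Ko + PNa*Nao + PCl*Cli)/(PK*Ki + PNa*Nai + PCl*Clo))
Numer = 14.25, Denom = 152.635
Vm = -63.37 mV


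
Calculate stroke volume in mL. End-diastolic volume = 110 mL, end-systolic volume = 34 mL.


SV = EDV - ESV
SV = 110 - 34
SV = 76 mL


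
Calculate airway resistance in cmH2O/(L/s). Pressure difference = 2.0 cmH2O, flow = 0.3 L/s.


R = dP / flow
R = 2.0 / 0.3
R = 6.667 cmH2O/(L/s)


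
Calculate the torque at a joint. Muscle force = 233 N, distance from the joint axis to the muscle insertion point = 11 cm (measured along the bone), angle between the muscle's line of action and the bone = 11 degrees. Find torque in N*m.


Torque = F * d * sin(theta)   (moment arm = d*sin(theta))
d = 11 cm = 0.11 m
Torque = 233 * 0.11 * sin(11)
Torque = 4.89 N*m


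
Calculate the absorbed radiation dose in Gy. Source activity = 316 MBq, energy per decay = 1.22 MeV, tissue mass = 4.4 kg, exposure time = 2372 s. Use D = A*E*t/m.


A = 316 MBq = 3.1600e+08 Bq
E = 1.22 MeV = 1.95444e-13 J
D = A*E*t/m = 3.1600e+08*1.95444e-13*2372/4.4
D = 0.03329 Gy


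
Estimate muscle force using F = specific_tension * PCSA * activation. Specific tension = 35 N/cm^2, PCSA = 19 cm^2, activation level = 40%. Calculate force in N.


F = sigma * PCSA * activation
F = 35 * 19 * 0.4
F = 266 N


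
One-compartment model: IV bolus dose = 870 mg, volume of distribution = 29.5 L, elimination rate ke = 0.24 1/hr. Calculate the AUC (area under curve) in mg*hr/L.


C0 = Dose/Vd = 870/29.5 = 29.4915 mg/L
AUC = C0/ke = 29.4915/0.24
AUC = 122.9 mg*hr/L


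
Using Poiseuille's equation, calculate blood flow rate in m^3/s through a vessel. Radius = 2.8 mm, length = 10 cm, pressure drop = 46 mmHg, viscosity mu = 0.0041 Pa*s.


Q = pi*r^4*dP / (8*mu*L)
r = 0.0028 m, L = 0.1 m
dP = 46 mmHg = 6132.812 Pa
Q = 3.6105e-04 m^3/s


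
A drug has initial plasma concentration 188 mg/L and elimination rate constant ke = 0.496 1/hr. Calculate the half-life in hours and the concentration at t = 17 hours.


t_half = ln(2) / ke = 0.693147 / 0.496 = 1.397 hr
C(t) = C0 * exp(-ke*t) = 188 * exp(-0.496*17)
C(17) = 0.04094 mg/L


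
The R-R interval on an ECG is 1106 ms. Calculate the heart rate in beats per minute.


HR = 60 / RR_interval(s)
RR = 1106 ms = 1.106 s
HR = 60 / 1.106 = 54.25 bpm


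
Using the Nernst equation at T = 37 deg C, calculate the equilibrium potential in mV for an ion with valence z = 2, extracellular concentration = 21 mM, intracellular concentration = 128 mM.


E = (RT/(zF)) * ln(C_out/C_in)
T = 37 + 273.15 = 310.15 K
E = (8.314 * 310.15 / (2 * 96485)) * ln(21/128)
E = -24.15 mV


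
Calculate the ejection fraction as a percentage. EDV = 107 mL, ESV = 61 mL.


SV = EDV - ESV = 107 - 61 = 46 mL
EF = SV/EDV * 100 = 46/107 * 100
EF = 42.99%


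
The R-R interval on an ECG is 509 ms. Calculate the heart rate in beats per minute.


HR = 60 / RR_interval(s)
RR = 509 ms = 0.509 s
HR = 60 / 0.509 = 117.9 bpm


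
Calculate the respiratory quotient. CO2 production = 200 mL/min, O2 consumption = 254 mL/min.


RQ = VCO2 / VO2
RQ = 200 / 254
RQ = 0.7874


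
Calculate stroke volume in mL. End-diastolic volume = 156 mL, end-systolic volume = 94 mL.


SV = EDV - ESV
SV = 156 - 94
SV = 62 mL


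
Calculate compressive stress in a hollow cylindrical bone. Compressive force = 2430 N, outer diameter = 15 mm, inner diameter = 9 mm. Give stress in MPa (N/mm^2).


A = pi*(r_o^2 - r_i^2)
r_o = 7.5 mm, r_i = 4.5 mm
A = 113.097 mm^2
sigma = F/A = 2430 / 113.097
sigma = 21.49 MPa


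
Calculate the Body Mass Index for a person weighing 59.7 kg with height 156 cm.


BMI = weight / height^2
height = 156 cm = 1.56 m
BMI = 59.7 / 1.56^2
BMI = 24.53 kg/m^2


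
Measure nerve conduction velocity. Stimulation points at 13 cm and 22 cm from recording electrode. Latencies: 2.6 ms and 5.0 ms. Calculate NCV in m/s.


Distance = (22 - 13) / 100 = 0.09 m
dt = (5.0 - 2.6) / 1000 = 0.0024 s
NCV = dist / dt = 37.5 m/s


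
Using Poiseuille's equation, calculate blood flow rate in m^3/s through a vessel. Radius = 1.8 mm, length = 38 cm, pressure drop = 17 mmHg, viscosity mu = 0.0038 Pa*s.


Q = pi*r^4*dP / (8*mu*L)
r = 0.0018 m, L = 0.38 m
dP = 17 mmHg = 2266.474 Pa
Q = 6.4704e-06 m^3/s


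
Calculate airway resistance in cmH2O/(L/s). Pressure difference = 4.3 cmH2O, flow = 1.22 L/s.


R = dP / flow
R = 4.3 / 1.22
R = 3.525 cmH2O/(L/s)


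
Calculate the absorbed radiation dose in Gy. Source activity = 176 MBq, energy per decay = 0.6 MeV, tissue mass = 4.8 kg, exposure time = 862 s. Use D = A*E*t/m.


A = 176 MBq = 1.7600e+08 Bq
E = 0.6 MeV = 9.612e-14 J
D = A*E*t/m = 1.7600e+08*9.612e-14*862/4.8
D = 0.003038 Gy


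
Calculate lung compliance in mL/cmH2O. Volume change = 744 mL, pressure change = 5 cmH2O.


C = dV / dP
C = 744 / 5
C = 148.8 mL/cmH2O


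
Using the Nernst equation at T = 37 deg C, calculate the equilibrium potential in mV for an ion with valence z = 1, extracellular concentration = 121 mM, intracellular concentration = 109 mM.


E = (RT/(zF)) * ln(C_out/C_in)
T = 37 + 273.15 = 310.15 K
E = (8.314 * 310.15 / (1 * 96485)) * ln(121/109)
E = 2.791 mV


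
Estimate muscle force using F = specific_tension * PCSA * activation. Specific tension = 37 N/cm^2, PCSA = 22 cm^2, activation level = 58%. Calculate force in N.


F = sigma * PCSA * activation
F = 37 * 22 * 0.58
F = 472.1 N


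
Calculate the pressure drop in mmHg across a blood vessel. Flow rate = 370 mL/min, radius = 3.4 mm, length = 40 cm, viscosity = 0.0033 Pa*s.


dP = 8*mu*L*Q / (pi*r^4)
Q = 370 mL/min = 6.16667e-06 m^3/s
dP = 155.113 Pa = 155.113 / 133.322 mmHg = 1.163 mmHg


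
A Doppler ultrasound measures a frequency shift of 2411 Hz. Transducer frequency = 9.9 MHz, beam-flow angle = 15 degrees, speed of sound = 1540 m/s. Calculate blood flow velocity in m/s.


v = fd * c / (2 * f0 * cos(theta))
v = 2411 * 1540 / (2 * 9.9000e+06 * cos(15))
v = 0.1941 m/s


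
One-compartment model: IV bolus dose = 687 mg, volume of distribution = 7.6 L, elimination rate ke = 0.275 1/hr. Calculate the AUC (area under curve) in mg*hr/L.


C0 = Dose/Vd = 687/7.6 = 90.3947 mg/L
AUC = C0/ke = 90.3947/0.275
AUC = 328.7 mg*hr/L


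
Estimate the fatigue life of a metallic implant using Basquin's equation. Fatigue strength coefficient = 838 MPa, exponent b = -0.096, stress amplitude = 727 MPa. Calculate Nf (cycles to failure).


sigma_a = sigma_f' * (2Nf)^b
2Nf = (sigma_a/sigma_f')^(1/b)
2Nf = (727/838)^(1/-0.096)
2Nf = 4.3934776
Nf = 2.197


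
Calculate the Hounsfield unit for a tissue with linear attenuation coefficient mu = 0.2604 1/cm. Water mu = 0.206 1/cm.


HU = ((mu_tissue - mu_water) / mu_water) * 1000
HU = ((0.2604 - 0.206) / 0.206) * 1000
HU = 264.1


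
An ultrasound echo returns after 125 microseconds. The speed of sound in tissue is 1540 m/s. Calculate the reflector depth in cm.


depth = c * t / 2
t = 125 us = 1.2500e-04 s
depth = 1540 * 1.2500e-04 / 2
depth = 0.09625 m = 9.625 cm


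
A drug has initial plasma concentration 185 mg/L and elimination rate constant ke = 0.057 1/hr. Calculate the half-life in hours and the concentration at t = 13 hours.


t_half = ln(2) / ke = 0.693147 / 0.057 = 12.16 hr
C(t) = C0 * exp(-ke*t) = 185 * exp(-0.057*13)
C(13) = 88.18 mg/L


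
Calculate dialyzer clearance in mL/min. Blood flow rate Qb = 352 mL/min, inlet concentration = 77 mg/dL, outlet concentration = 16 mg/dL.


K = Qb * (Cb_in - Cb_out) / Cb_in
K = 352 * (77 - 16) / 77
K = 278.9 mL/min


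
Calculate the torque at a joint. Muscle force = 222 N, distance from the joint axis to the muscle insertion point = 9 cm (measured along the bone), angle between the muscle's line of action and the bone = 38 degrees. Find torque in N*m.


Torque = F * d * sin(theta)   (moment arm = d*sin(theta))
d = 9 cm = 0.09 m
Torque = 222 * 0.09 * sin(38)
Torque = 12.3 N*m


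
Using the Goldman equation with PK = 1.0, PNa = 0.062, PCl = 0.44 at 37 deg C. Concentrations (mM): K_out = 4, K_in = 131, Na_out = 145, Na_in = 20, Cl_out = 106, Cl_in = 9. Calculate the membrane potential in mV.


Vm = (RT/F)*ln((PK*Ko + PNa*Nao + PCl*Cli)/(PK*Ki + PNa*Nai + PCl*Clo))
Numer = 16.95, Denom = 178.88
Vm = -62.98 mV


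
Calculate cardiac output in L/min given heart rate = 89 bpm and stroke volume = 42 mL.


CO = HR * SV
CO = 89 * 42 / 1000
CO = 3.738 L/min


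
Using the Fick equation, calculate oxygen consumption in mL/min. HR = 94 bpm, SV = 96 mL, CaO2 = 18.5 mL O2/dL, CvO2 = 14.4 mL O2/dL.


CO = HR*SV = 94*96/1000 = 9.024 L/min
a-v O2 diff = 18.5 - 14.4 = 4.1 mL/dL
VO2 = CO * (CaO2-CvO2) * 10 dL/L
VO2 = 9.024 * 4.1 * 10
VO2 = 370 mL/min


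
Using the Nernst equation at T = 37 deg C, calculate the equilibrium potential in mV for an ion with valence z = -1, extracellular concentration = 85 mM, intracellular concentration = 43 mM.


E = (RT/(zF)) * ln(C_out/C_in)
T = 37 + 273.15 = 310.15 K
E = (8.314 * 310.15 / (-1 * 96485)) * ln(85/43)
E = -18.21 mV


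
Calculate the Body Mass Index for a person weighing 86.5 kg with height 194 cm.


BMI = weight / height^2
height = 194 cm = 1.94 m
BMI = 86.5 / 1.94^2
BMI = 22.98 kg/m^2


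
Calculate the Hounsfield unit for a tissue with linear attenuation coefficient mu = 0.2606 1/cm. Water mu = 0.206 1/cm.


HU = ((mu_tissue - mu_water) / mu_water) * 1000
HU = ((0.2606 - 0.206) / 0.206) * 1000
HU = 265


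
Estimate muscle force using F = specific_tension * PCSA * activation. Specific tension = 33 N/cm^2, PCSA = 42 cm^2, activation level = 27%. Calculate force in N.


F = sigma * PCSA * activation
F = 33 * 42 * 0.27
F = 374.2 N


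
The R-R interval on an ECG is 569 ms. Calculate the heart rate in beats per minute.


HR = 60 / RR_interval(s)
RR = 569 ms = 0.569 s
HR = 60 / 0.569 = 105.4 bpm
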